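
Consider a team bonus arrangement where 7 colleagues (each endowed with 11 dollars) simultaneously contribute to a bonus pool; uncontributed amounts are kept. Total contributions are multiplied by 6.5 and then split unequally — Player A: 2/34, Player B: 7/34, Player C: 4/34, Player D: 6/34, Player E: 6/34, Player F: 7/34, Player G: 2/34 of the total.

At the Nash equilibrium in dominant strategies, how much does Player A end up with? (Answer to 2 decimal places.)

Each unit j contributes comes back to j as 6.5 × (j's share), so j prefers to contribute only if that share exceeds 1/6.5 = 0.1538; otherwise keeping the unit dominates.
Player B, Player D, Player E and Player F are above the threshold, contributing 11 each; the remaining 3 contribute 0. Total contributed: 44.
Player A keeps 11 and receives 6.5 × 44 × 2/34 = 16.82 from the bonus pool, for a payoff of 27.82.

27.82 dollars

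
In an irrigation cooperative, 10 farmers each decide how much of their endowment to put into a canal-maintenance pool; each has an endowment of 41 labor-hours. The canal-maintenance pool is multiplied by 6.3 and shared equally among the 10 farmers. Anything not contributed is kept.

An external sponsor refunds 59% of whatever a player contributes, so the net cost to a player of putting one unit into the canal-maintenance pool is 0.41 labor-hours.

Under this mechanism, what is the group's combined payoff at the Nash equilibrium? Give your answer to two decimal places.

Under the mechanism each unit contributed yields (6.3/10) / 0.41 = 1.5366 back to its contributor per unit of net cost, which exceeds 1, making full contribution the dominant choice for everyone.
At the Nash equilibrium everyone contributes 41. Group total payoff = 10 × (41 × 0.59 + 6.3 × 41) = 2824.90.

2824.90 labor-hours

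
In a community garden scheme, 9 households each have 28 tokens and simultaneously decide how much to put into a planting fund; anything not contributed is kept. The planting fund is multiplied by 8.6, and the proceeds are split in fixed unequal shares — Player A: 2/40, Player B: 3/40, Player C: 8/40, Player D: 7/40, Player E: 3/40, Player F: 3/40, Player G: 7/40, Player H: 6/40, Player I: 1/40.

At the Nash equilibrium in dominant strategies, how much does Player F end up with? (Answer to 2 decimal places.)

100.24 tokens

Player j's private return per contributed unit is 8.6 × (j's share). Contributing is weakly dominant for j when that share is at least 1/8.6 = 0.1163, and contributing 0 is dominant otherwise.
Player C, Player D, Player G and Player H are above the threshold, contributing 28 each; the remaining 5 contribute 0. Total contributed: 112.
Player F keeps 28 and receives 8.6 × 112 × 3/40 = 72.24 from the planting fund, for a payoff of 100.24.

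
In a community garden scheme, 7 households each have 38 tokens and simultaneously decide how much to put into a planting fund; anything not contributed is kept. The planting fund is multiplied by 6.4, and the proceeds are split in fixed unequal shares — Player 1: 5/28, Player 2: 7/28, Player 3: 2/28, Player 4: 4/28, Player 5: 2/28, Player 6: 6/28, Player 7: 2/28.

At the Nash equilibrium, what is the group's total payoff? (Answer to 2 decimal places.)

881.60 tokens

A player with share s gets back 6.4·s per unit contributed, so full contribution is dominant for anyone with s > 1/6.4 = 0.1563 and zero contribution is dominant for anyone below.
Player 1, Player 2 and Player 6 clear that bar, contributing 38 each; the remaining 4 contribute 0. Total contributed: 114.
The planting fund pays out 6.4 × 114 = 729.60 in total (split across the unequal shares, but the aggregate is all that matters for the group sum).
The 4 free-riders keep 38 each, adding 152. Group total = 152 + 729.60 = 881.60.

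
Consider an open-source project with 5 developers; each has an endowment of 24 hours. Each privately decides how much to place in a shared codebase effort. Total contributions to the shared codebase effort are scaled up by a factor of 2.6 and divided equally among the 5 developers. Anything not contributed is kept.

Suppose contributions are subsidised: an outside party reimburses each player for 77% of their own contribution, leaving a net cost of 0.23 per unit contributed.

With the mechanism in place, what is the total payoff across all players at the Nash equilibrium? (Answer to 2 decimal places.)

Under the mechanism each unit contributed yields (2.6/5) / 0.23 = 2.2609 back to its contributor per unit of net cost, which exceeds 1, making full contribution the dominant choice for everyone.
At the Nash equilibrium everyone contributes 24. Group total payoff = 5 × (24 × 0.77 + 2.6 × 24) = 404.40.

404.40 hours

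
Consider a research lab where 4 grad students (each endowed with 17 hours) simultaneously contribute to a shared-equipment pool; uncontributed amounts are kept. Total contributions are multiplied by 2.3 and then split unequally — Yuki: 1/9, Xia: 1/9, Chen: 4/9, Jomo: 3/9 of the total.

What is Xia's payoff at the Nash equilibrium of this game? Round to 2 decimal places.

A player with share s gets back 2.3·s per unit contributed, so full contribution is dominant for anyone with s > 1/2.3 = 0.4348 and zero contribution is dominant for anyone below.
Chen alone (share 4/9) is above the threshold, contributing 17; the remaining 3 contribute 0. Total contributed: 17.
Xia keeps 17 and receives 2.3 × 17 × 1/9 = 4.34 from the shared-equipment pool, for a payoff of 21.34.

21.34 hours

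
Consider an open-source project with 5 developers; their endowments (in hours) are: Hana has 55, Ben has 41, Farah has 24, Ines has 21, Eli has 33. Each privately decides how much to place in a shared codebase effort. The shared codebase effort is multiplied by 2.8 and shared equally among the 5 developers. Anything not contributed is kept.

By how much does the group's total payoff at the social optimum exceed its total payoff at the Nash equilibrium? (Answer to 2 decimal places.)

The private return per contributed unit is 2.8/5 = 0.5600 < 1 for every player regardless of endowment, so the Nash equilibrium is zero contribution and the group total is Σ E_j = 55 + 41 + 24 + 21 + 33 = 174.
Each contributed unit returns 2.800 to the group, so the social optimum is full contribution by everyone: group total = 2.800 × 174 = 487.20.
Efficiency loss = (2.800 − 1) × 174 = 313.20.

313.20 hours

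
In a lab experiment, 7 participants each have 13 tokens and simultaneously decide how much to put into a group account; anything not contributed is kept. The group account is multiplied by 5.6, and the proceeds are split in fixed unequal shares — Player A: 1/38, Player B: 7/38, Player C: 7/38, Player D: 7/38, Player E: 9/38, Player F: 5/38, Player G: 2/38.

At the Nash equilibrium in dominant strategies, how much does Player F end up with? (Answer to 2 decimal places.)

A player with share s gets back 5.6·s per unit contributed, so full contribution is dominant for anyone with s > 1/5.6 = 0.1786 and zero contribution is dominant for anyone below.
Player B, Player C, Player D and Player E are above the threshold, contributing 13 each; the remaining 3 contribute 0. Total contributed: 52.
Player F keeps 13 and receives 5.6 × 52 × 5/38 = 38.32 from the group account, for a payoff of 51.32.

51.32 tokens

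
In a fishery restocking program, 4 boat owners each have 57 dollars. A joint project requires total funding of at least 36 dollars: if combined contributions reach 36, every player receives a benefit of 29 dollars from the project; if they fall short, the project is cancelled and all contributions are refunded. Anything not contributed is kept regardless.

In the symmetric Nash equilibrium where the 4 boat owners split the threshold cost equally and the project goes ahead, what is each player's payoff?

77 dollars

Equal share of the threshold: 36/4 = 9.
At this profile no one gains by cutting their contribution: any cut drops the total below 36, the project is cancelled, contributions are refunded, and the deviator ends with 57, which is less than 57 − 9 + 29 = 77. Contributing more than 9 just wastes the excess. So contributing exactly 9 is a best response.
Each player's payoff: 57 − 9 + 29 = 77.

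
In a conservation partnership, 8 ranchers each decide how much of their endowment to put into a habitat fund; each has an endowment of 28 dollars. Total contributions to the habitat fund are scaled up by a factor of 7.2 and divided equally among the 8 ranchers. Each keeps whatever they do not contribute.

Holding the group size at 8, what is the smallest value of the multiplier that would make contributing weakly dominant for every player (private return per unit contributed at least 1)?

8

A contributed unit returns (multiplier)/8 to its contributor.
This reaches 1 exactly when the multiplier is 8.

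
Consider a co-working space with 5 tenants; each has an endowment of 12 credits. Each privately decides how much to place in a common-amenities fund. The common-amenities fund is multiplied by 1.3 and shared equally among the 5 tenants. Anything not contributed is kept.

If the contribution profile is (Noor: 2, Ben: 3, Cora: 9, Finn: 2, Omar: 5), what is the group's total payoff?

Total contributed: 2 + 3 + 9 + 2 + 5 = 21; total kept: 5 × 12 − 21 = 39.
The common-amenities fund pays out 1.3 × 21 = 27.30 in aggregate.
Group total = 39 + 27.30 = 66.30.

66.30 credits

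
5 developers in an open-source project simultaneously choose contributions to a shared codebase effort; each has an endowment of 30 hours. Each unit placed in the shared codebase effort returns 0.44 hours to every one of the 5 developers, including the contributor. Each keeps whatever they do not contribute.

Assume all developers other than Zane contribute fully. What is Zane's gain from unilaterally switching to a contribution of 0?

16.80 hours

Switching from a contribution of 30 to 0 lets Zane keep an extra 30 hours, but lowers the shared codebase effort by 30, which costs Zane their own share of that drop: 0.44 × 30 = 13.20.
Net gain = 30 − 13.20 = 16.80. The private return per contributed unit (0.44) is below 1, so free-riding is indeed the best response regardless of what the others do.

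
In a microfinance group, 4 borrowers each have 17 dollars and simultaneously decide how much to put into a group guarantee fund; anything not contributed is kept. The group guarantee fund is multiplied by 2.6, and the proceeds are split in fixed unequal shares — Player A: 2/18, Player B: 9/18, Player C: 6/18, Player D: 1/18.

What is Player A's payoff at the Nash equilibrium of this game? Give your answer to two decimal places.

21.91 dollars

A player with share s gets back 2.6·s per unit contributed, so full contribution is dominant for anyone with s > 1/2.6 = 0.3846 and zero contribution is dominant for anyone below.
Player B alone (share 9/18) is above the threshold, contributing 17; the remaining 3 contribute 0. Total contributed: 17.
Player A keeps 17 and receives 2.6 × 17 × 2/18 = 4.91 from the group guarantee fund, for a payoff of 21.91.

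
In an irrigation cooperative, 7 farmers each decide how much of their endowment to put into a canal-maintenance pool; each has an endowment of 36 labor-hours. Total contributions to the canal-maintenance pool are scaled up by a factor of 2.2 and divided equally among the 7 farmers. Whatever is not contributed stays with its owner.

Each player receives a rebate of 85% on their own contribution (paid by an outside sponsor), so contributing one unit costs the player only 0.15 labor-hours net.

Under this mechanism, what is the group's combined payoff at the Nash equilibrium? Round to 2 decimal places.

With the mechanism, a contributed unit returns (2.2/7) / 0.15 = 2.0952 per unit of net cost to the contributor — now above 1 — so contributing fully is weakly dominant for every player.
So the Nash equilibrium is full contribution by all 7; the group earns 7 × (36 × 0.85 + 2.2 × 36) = 768.60.

768.60 labor-hours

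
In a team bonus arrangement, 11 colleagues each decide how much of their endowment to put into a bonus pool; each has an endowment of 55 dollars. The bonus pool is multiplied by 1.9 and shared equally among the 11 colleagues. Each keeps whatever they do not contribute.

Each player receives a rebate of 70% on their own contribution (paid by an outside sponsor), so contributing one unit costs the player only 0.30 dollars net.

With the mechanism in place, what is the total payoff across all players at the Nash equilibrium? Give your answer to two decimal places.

605.00 dollars

Even with the mechanism, each unit contributed returns only (1.9/11) / 0.30 = 0.5758 per unit of net cost, so contributing nothing is still dominant.
At the Nash equilibrium no one contributes; group total payoff = 11 × 55 = 605.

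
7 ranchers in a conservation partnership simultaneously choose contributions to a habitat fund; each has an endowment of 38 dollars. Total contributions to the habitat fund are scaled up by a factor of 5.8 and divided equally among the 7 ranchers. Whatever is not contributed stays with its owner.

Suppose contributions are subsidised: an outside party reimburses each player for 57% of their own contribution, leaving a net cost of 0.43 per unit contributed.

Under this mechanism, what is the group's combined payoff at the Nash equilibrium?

Under the mechanism each unit contributed yields (5.8/7) / 0.43 = 1.9269 back to its contributor per unit of net cost, which exceeds 1, making full contribution the dominant choice for everyone.
So the Nash equilibrium is full contribution by all 7; the group earns 7 × (38 × 0.57 + 5.8 × 38) = 1694.42.

1694.42 dollars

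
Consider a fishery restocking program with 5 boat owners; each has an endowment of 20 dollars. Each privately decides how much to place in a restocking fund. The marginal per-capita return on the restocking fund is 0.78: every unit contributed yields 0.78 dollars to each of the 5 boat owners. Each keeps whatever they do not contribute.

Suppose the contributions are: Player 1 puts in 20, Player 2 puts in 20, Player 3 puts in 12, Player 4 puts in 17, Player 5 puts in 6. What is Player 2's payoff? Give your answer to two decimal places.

58.50 dollars

Total contributed: 20 + 20 + 12 + 17 + 6 = 75.
Each receives 0.78 × 75 = 58.50 from the restocking fund.
Player 2 keeps 20 − 20 = 0, so Player 2's payoff is 0 + 58.50 = 58.50.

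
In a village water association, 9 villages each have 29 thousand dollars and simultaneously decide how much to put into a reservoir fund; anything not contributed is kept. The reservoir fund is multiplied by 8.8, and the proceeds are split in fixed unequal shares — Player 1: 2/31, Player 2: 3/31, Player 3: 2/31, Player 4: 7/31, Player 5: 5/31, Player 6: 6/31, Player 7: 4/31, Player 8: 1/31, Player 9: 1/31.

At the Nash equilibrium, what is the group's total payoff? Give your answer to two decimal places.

1165.80 thousand dollars

Player j's private return per contributed unit is 8.8 × (j's share). Contributing is weakly dominant for j when that share is at least 1/8.8 = 0.1136, and contributing 0 is dominant otherwise.
Player 4, Player 5, Player 6 and Player 7 are above the threshold, contributing 29 each; the remaining 5 contribute 0. Total contributed: 116.
The reservoir fund pays out 8.8 × 116 = 1020.80 in total (split across the unequal shares, but the aggregate is all that matters for the group sum).
The 5 free-riders keep 29 each, adding 145. Group total = 145 + 1020.80 = 1165.80.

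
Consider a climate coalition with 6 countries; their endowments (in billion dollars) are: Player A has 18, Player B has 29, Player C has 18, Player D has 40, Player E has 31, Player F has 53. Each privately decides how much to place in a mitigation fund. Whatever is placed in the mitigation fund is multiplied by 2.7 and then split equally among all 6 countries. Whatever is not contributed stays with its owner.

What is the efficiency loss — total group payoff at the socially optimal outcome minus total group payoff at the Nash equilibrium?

321.30 billion dollars

The private return per contributed unit is 2.7/6 = 0.4500 < 1 for every player regardless of endowment, so the Nash equilibrium is zero contribution and the group total is Σ E_j = 18 + 29 + 18 + 40 + 31 + 53 = 189.
Each contributed unit returns 2.700 to the group, so the social optimum is full contribution by everyone: group total = 2.700 × 189 = 510.30.
Efficiency loss = (2.700 − 1) × 189 = 321.30.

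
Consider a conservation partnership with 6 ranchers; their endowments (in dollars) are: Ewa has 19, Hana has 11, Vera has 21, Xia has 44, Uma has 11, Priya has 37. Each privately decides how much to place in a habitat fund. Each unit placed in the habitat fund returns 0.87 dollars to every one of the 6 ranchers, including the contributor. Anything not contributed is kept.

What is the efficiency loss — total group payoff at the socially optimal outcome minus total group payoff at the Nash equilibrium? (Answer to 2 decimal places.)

The private return per contributed unit is 0.87 < 1 for everyone, so the Nash equilibrium is zero contribution and the group total is Σ E_j = 19 + 11 + 21 + 44 + 11 + 37 = 143.
Each contributed unit returns 5.220 to the group, so the social optimum is full contribution by everyone: group total = 5.220 × 143 = 746.46.
Efficiency loss = (5.220 − 1) × 143 = 603.46.

603.46 dollars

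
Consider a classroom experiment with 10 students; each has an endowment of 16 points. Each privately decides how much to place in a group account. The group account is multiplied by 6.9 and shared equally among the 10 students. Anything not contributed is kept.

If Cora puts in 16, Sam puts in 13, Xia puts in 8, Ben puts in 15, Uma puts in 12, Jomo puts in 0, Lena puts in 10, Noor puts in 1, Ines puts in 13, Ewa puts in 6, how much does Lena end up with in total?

70.86 points

Total contributed: 16 + 13 + 8 + 15 + 12 + 0 + 10 + 1 + 13 + 6 = 94.
Each receives 6.9 × 94 / 10 = 64.86 from the group account.
Lena keeps 16 − 10 = 6, so Lena's payoff is 6 + 64.86 = 70.86.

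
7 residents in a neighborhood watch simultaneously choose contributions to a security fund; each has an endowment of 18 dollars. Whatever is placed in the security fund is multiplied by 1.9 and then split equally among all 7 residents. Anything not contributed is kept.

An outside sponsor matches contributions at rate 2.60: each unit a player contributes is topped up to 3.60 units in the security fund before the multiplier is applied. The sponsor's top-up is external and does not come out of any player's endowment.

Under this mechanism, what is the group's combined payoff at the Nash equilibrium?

Even with the mechanism, each unit contributed returns only 1.9 × 3.60 / 7 = 0.9771 per unit of net cost, so contributing nothing is still dominant.
Everyone keeps their endowment and the group total is 7 × 18 = 126.

126.00 dollars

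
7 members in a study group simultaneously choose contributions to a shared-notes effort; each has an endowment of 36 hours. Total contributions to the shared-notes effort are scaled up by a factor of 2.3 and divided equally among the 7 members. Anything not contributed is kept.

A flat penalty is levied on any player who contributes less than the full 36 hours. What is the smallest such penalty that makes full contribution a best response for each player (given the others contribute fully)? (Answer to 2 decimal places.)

Given the others contribute fully, the best deviation is to contribute 0 (any partial contribution still incurs the fine and gives up units whose private return 0.3286 is below 1).
Deviating from 36 to 0 saves 36 hours but forfeits the deviator's share of the drop in the shared-notes effort: 2.3/7 × 36 = 11.83.
So the deviation gain is 36 − 11.83 = 24.17, and the fine must be at least 24.17 hours to wipe it out.

24.17 hours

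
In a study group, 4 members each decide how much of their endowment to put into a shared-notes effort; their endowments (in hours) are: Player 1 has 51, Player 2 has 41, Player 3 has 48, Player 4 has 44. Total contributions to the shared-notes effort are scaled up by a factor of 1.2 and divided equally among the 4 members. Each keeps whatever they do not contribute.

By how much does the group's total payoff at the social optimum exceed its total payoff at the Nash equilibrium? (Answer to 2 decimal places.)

36.80 hours

The private return per contributed unit is 1.2/4 = 0.3000 < 1 for every player regardless of endowment, so the Nash equilibrium is zero contribution and the group total is Σ E_j = 51 + 41 + 48 + 44 = 184.
Each contributed unit returns 1.200 to the group, so the social optimum is full contribution by everyone: group total = 1.200 × 184 = 220.80.
Efficiency loss = (1.200 − 1) × 184 = 36.80.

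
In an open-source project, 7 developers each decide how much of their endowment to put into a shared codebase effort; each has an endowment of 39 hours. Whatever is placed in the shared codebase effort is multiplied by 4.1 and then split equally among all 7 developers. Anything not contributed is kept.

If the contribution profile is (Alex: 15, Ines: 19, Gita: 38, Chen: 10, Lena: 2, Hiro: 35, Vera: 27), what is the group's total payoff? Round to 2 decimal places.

Total contributed: 15 + 19 + 38 + 10 + 2 + 35 + 27 = 146; total kept: 7 × 39 − 146 = 127.
The shared codebase effort pays out 4.1 × 146 = 598.60 in aggregate.
Group total = 127 + 598.60 = 725.60.

725.60 hours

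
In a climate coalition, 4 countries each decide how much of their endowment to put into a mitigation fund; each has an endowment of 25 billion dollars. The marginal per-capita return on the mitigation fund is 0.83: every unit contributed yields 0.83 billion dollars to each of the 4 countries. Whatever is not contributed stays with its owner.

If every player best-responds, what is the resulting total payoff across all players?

The private return per contributed unit is 0.83 < 1, so contributing 0 is dominant for every player. At the Nash equilibrium everyone keeps their 25, and the group total is 4 × 25 = 100.

100.00 billion dollars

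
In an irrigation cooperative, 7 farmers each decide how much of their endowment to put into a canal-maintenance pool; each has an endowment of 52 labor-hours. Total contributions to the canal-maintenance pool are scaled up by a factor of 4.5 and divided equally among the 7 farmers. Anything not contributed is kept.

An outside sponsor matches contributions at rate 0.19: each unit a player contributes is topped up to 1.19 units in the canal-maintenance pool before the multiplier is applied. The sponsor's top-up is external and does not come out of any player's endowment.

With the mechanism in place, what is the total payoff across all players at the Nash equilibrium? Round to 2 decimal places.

With the mechanism, a contributed unit returns 4.5 × 1.19 / 7 = 0.7650 per unit of net cost — still below 1 — so contributing 0 remains dominant for every player.
At the Nash equilibrium no one contributes; group total payoff = 7 × 52 = 364.

364.00 labor-hours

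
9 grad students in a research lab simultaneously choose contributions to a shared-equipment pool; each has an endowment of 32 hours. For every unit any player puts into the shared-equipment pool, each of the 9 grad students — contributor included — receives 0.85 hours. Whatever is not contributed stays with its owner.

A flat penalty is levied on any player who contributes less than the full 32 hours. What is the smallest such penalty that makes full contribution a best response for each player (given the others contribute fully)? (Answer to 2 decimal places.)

4.80 hours

Given the others contribute fully, the best deviation is to contribute 0 (any partial contribution still incurs the fine and gives up units whose private return 0.85 is below 1).
Deviating from 32 to 0 saves 32 hours but forfeits the deviator's share of the drop in the shared-equipment pool: 0.85 × 32 = 27.20.
So the deviation gain is 32 − 27.20 = 4.80, and the fine must be at least 4.80 hours to wipe it out.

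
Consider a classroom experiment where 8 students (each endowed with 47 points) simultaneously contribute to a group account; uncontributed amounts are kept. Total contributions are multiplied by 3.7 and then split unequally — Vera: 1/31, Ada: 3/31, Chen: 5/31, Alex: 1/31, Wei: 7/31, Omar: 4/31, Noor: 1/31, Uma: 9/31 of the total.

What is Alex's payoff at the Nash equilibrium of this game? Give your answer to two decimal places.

52.61 points

Each unit j contributes comes back to j as 3.7 × (j's share), so j prefers to contribute only if that share exceeds 1/3.7 = 0.2703; otherwise keeping the unit dominates.
Uma alone (share 9/31) is above the threshold, contributing 47; the remaining 7 contribute 0. Total contributed: 47.
Alex keeps 47 and receives 3.7 × 47 × 1/31 = 5.61 from the group account, for a payoff of 52.61.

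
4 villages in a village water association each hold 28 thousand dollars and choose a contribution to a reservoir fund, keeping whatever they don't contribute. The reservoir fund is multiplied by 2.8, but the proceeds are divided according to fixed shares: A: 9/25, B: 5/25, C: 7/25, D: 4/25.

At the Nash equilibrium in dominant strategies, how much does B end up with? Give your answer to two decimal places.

Player j's private return per contributed unit is 2.8 × (j's share). Contributing is weakly dominant for j when that share is at least 1/2.8 = 0.3571, and contributing 0 is dominant otherwise.
The only share above 0.3571 is A's 9/25, contributing 28; the remaining 3 contribute 0. Total contributed: 28.
B keeps 28 and receives 2.8 × 28 × 5/25 = 15.68 from the reservoir fund, for a payoff of 43.68.

43.68 thousand dollars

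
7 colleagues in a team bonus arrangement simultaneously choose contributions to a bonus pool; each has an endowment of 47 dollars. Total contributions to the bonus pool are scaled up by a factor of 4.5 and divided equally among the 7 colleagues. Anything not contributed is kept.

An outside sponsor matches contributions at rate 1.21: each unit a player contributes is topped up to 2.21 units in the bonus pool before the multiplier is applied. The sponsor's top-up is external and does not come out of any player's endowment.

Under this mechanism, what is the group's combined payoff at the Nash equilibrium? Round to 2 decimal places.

3271.91 dollars

With the mechanism, a contributed unit returns 4.5 × 2.21 / 7 = 1.4207 per unit of net cost to the contributor — now above 1 — so contributing fully is weakly dominant for every player.
At the Nash equilibrium everyone contributes 47. Group total payoff = 4.5 × 2.21 × 329 = 3271.91.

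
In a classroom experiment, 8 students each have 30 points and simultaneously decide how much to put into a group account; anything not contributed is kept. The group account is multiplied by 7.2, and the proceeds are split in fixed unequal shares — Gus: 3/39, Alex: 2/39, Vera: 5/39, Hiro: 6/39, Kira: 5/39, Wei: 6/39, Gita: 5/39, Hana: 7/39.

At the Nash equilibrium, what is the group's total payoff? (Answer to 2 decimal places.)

798.00 points

Each unit j contributes comes back to j as 7.2 × (j's share), so j prefers to contribute only if that share exceeds 1/7.2 = 0.1389; otherwise keeping the unit dominates.
Hiro, Wei and Hana clear that bar, contributing 30 each; the remaining 5 contribute 0. Total contributed: 90.
The group account pays out 7.2 × 90 = 648.00 in total (split across the unequal shares, but the aggregate is all that matters for the group sum).
The 5 free-riders keep 30 each, adding 150. Group total = 150 + 648.00 = 798.00.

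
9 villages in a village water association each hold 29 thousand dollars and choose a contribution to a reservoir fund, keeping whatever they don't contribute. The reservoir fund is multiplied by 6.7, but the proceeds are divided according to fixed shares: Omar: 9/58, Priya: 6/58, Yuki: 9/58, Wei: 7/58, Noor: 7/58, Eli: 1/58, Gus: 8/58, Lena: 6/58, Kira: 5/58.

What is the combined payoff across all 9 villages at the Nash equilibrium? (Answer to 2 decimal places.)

For player j, contributing a unit is worthwhile iff 6.7 × (j's share) ≥ 1, i.e. iff j's share is at least 0.1493.
Omar and Yuki clear that bar, contributing 29 each; the remaining 7 contribute 0. Total contributed: 58.
The reservoir fund pays out 6.7 × 58 = 388.60 in total (split across the unequal shares, but the aggregate is all that matters for the group sum).
The 7 free-riders keep 29 each, adding 203. Group total = 203 + 388.60 = 591.60.

591.60 thousand dollars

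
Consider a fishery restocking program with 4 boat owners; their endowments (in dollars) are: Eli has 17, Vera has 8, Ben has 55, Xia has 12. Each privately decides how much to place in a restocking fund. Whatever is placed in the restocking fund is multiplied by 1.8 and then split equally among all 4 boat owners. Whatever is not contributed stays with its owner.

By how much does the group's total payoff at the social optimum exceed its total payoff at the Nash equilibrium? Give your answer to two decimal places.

73.60 dollars

The private return per contributed unit is 1.8/4 = 0.4500 < 1 for every player regardless of endowment, so the Nash equilibrium is zero contribution and the group total is Σ E_j = 17 + 8 + 55 + 12 = 92.
Each contributed unit returns 1.800 to the group, so the social optimum is full contribution by everyone: group total = 1.800 × 92 = 165.60.
Efficiency loss = (1.800 − 1) × 92 = 73.60.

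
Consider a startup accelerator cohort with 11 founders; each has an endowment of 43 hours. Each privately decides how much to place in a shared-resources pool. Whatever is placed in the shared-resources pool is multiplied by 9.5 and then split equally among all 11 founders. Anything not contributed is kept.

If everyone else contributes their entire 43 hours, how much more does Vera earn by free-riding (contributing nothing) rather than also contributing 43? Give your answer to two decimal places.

Switching from a contribution of 43 to 0 lets Vera keep an extra 43 hours, but lowers the shared-resources pool by 43, which costs Vera their own share of that drop: 9.5/11 × 43 = 37.14.
Net gain = 43 − 37.14 = 5.86. The private return per contributed unit (0.8636) is below 1, so free-riding is indeed the best response regardless of what the others do.

5.86 hours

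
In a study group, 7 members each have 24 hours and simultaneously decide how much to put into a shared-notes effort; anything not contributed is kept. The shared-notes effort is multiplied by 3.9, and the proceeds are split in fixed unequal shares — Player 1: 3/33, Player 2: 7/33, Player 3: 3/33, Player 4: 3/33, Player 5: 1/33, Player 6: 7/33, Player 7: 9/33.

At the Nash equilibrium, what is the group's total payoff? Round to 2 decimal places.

Each unit j contributes comes back to j as 3.9 × (j's share), so j prefers to contribute only if that share exceeds 1/3.9 = 0.2564; otherwise keeping the unit dominates.
Only Player 7 (9/33) clears that bar, contributing 24; the remaining 6 contribute 0. Total contributed: 24.
The shared-notes effort pays out 3.9 × 24 = 93.60 in total (split across the unequal shares, but the aggregate is all that matters for the group sum).
The 6 free-riders keep 24 each, adding 144. Group total = 144 + 93.60 = 237.60.

237.60 hours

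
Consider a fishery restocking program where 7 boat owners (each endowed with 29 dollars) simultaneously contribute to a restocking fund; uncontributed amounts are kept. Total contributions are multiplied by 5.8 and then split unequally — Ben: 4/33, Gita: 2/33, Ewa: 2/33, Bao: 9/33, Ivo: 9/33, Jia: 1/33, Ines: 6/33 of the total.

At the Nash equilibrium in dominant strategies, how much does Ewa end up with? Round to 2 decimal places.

A player with share s gets back 5.8·s per unit contributed, so full contribution is dominant for anyone with s > 1/5.8 = 0.1724 and zero contribution is dominant for anyone below.
Bao, Ivo and Ines clear that bar, contributing 29 each; the remaining 4 contribute 0. Total contributed: 87.
Ewa keeps 29 and receives 5.8 × 87 × 2/33 = 30.58 from the restocking fund, for a payoff of 59.58.

59.58 dollars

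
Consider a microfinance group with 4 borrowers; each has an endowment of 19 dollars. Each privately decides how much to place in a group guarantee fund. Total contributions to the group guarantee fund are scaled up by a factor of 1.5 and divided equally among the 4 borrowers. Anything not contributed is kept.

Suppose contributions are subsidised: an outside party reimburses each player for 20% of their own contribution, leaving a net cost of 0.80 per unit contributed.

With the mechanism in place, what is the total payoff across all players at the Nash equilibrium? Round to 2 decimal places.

With the mechanism, a contributed unit returns (1.5/4) / 0.80 = 0.4688 per unit of net cost — still below 1 — so contributing 0 remains dominant for every player.
At the Nash equilibrium no one contributes; group total payoff = 4 × 19 = 76.

76.00 dollars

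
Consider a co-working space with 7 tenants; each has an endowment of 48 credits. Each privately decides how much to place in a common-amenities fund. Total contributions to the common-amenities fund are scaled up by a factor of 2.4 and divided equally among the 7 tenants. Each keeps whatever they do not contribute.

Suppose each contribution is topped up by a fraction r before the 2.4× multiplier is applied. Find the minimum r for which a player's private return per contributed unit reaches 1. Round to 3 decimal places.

With matching at rate r, one contributed unit becomes (1 + r) in the common-amenities fund and returns 2.4 × (1 + r) / 7 to the contributor.
Setting this equal to 1: 1 + r = 7/2.4 = 2.9167.
So the minimum matching rate is r = 2.9167 − 1 = 1.917.

1.917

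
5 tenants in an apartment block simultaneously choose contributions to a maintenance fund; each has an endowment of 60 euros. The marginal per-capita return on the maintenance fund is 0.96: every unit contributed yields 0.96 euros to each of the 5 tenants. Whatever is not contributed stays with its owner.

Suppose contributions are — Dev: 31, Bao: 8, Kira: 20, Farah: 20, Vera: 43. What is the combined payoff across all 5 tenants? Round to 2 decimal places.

763.60 euros

Total contributed: 31 + 8 + 20 + 20 + 43 = 122; total kept: 5 × 60 − 122 = 178.
The maintenance fund pays out 0.96 × 5 × 122 = 585.60 in aggregate.
Group total = 178 + 585.60 = 763.60.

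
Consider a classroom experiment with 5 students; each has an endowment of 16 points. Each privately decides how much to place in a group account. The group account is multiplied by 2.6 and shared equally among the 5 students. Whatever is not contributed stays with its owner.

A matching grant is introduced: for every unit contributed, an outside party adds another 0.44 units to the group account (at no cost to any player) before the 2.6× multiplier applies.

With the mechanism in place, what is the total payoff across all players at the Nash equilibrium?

80.00 points

With the mechanism, a contributed unit returns 2.6 × 1.44 / 5 = 0.7488 per unit of net cost — still below 1 — so contributing 0 remains dominant for every player.
At the Nash equilibrium no one contributes; group total payoff = 5 × 16 = 80.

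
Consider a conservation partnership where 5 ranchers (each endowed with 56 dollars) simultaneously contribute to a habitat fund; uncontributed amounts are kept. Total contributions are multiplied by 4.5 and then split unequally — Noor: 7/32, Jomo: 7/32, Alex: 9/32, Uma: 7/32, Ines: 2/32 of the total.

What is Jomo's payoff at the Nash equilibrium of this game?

111.13 dollars

Each unit j contributes comes back to j as 4.5 × (j's share), so j prefers to contribute only if that share exceeds 1/4.5 = 0.2222; otherwise keeping the unit dominates.
Alex alone (share 9/32) is above the threshold, contributing 56; the remaining 4 contribute 0. Total contributed: 56.
Jomo keeps 56 and receives 4.5 × 56 × 7/32 = 55.13 from the habitat fund, for a payoff of 111.13.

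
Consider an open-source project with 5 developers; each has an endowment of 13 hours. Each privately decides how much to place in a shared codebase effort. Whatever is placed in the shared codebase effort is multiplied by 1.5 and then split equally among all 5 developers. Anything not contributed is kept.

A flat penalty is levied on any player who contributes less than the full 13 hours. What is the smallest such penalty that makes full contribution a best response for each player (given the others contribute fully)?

Given the others contribute fully, the best deviation is to contribute 0 (any partial contribution still incurs the fine and gives up units whose private return 0.3000 is below 1).
Deviating from 13 to 0 saves 13 hours but forfeits the deviator's share of the drop in the shared codebase effort: 1.5/5 × 13 = 3.90.
So the deviation gain is 13 − 3.90 = 9.10, and the fine must be at least 9.10 hours to wipe it out.

9.10 hours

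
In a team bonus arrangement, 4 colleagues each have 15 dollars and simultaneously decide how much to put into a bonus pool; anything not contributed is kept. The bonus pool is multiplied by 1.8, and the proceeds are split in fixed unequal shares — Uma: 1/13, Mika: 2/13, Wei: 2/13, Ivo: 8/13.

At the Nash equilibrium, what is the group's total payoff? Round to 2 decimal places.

A player with share s gets back 1.8·s per unit contributed, so full contribution is dominant for anyone with s > 1/1.8 = 0.5556 and zero contribution is dominant for anyone below.
Only Ivo (8/13) clears that bar, contributing 15; the remaining 3 contribute 0. Total contributed: 15.
The bonus pool pays out 1.8 × 15 = 27.00 in total (split across the unequal shares, but the aggregate is all that matters for the group sum).
The 3 free-riders keep 15 each, adding 45. Group total = 45 + 27.00 = 72.00.

72.00 dollars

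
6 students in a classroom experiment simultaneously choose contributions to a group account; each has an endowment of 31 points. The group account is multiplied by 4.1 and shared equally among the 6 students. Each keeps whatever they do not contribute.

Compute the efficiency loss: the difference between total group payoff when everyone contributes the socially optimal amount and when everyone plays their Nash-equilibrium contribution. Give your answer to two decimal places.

Each contributed unit returns 4.1/6 = 0.6833 to its contributor — below 1 — so contributing 0 is dominant for every player. At the Nash equilibrium everyone keeps their 31, and the group total is 6 × 31 = 186.
Each contributed unit returns 4.100 to the group as a whole (0.6833 to each of 6 players), which exceeds 1, so the social optimum is full contribution: group total = 4.100 × 186 = 762.60.
Efficiency loss = 762.60 − 186 = 576.60.

576.60 points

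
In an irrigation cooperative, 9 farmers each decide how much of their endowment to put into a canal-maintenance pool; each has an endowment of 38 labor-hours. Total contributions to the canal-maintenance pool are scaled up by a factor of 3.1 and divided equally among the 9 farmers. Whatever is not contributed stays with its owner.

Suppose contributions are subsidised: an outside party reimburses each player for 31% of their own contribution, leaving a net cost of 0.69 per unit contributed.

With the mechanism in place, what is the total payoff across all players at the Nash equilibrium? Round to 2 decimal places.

The effective private return is (3.1/9) / 0.69 = 0.4992, which is still under 1, so the mechanism doesn't change anyone's dominant strategy: zero contribution.
Everyone keeps their endowment and the group total is 9 × 38 = 342.

342.00 labor-hours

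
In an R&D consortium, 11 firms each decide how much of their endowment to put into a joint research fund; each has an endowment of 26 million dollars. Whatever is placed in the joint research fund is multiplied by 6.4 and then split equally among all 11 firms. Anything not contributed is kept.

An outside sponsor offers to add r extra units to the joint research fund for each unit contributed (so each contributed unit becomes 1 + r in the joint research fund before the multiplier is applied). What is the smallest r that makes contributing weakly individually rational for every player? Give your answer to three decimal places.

0.719

With matching at rate r, one contributed unit becomes (1 + r) in the joint research fund and returns 6.4 × (1 + r) / 11 to the contributor.
Setting this equal to 1: 1 + r = 11/6.4 = 1.7188.
So the minimum matching rate is r = 1.7188 − 1 = 0.719.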